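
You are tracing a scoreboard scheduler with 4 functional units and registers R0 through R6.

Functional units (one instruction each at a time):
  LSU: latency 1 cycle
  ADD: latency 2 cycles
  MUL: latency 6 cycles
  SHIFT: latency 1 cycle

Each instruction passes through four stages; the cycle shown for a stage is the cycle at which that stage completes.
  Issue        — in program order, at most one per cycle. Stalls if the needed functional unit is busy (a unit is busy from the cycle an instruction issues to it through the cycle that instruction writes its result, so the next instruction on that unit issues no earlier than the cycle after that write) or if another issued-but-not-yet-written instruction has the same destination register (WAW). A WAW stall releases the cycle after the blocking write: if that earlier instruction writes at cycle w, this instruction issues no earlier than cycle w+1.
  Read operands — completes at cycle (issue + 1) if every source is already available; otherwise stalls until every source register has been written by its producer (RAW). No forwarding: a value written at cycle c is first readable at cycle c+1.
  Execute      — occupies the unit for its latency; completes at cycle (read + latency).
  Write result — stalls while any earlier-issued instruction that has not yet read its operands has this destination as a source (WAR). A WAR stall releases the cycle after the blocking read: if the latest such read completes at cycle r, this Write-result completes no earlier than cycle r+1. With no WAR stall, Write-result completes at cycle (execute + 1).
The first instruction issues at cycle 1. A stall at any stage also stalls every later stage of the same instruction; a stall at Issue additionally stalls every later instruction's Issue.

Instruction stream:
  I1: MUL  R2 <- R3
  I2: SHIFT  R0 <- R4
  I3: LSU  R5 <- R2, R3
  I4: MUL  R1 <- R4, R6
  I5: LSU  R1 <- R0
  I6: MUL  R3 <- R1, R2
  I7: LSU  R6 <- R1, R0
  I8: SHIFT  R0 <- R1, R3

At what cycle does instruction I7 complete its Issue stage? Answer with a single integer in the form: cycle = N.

cycle = 23

1) issue 1, read 2, done 8, write 9
2) issue 2, read 3, done 4, write 5
3) issue 3, read 10, done 11, write 12  <RAW R2: wait I1 write@9>
4) issue 10, read 11, done 17, write 18  <struct: MUL busy until I1 writes@9>
5) issue 19, read 20, done 21, write 22  <WAW R1: wait I4 write@18>
6) issue 20, read 23, done 29, write 30  <RAW R1: wait I5 write@22>
7) issue 23, read 24, done 25, write 26  <struct: LSU busy until I5 writes@22>
8) issue 24, read 31, done 32, write 33  <RAW R3: wait I6 write@30>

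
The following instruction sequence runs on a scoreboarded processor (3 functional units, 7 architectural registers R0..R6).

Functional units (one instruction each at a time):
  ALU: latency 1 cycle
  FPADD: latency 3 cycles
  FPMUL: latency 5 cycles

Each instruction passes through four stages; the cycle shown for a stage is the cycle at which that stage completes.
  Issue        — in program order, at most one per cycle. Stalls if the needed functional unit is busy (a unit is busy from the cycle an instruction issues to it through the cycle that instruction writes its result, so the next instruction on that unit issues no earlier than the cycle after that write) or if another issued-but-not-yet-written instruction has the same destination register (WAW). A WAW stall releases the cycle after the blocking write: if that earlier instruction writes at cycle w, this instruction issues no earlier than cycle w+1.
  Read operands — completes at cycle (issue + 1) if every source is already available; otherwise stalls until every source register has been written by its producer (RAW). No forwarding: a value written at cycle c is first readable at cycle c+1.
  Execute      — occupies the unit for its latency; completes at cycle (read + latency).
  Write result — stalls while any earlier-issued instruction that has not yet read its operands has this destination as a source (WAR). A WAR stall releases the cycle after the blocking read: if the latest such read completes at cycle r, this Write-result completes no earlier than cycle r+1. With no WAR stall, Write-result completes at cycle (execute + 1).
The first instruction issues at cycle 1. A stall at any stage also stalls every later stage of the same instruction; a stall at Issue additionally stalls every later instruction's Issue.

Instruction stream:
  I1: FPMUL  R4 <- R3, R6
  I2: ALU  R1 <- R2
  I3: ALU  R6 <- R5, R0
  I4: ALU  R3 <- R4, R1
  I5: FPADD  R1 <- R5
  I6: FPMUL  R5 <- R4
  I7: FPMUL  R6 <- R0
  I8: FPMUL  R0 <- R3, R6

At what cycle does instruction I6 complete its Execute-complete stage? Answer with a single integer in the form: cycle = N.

cycle = 18

c1: I1 issues→FPMUL
c2: I1 reads, I2 issues→ALU
c3: I2 reads
c4: I2 exec-done
c5: I2 writes R1
c6: I3 issues→ALU
c7: I1 exec-done, I3 reads
c8: I1 writes R4, I3 exec-done
c9: I3 writes R6
c10: I4 issues→ALU
c11: I4 reads, I5 issues→FPADD
c12: I4 exec-done, I5 reads, I6 issues→FPMUL
c13: I4 writes R3, I6 reads
c15: I5 exec-done
c16: I5 writes R1
c18: I6 exec-done
c19: I6 writes R5
c20: I7 issues→FPMUL
c21: I7 reads
c26: I7 exec-done
c27: I7 writes R6
c28: I8 issues→FPMUL
c29: I8 reads
c34: I8 exec-done
c35: I8 writes R0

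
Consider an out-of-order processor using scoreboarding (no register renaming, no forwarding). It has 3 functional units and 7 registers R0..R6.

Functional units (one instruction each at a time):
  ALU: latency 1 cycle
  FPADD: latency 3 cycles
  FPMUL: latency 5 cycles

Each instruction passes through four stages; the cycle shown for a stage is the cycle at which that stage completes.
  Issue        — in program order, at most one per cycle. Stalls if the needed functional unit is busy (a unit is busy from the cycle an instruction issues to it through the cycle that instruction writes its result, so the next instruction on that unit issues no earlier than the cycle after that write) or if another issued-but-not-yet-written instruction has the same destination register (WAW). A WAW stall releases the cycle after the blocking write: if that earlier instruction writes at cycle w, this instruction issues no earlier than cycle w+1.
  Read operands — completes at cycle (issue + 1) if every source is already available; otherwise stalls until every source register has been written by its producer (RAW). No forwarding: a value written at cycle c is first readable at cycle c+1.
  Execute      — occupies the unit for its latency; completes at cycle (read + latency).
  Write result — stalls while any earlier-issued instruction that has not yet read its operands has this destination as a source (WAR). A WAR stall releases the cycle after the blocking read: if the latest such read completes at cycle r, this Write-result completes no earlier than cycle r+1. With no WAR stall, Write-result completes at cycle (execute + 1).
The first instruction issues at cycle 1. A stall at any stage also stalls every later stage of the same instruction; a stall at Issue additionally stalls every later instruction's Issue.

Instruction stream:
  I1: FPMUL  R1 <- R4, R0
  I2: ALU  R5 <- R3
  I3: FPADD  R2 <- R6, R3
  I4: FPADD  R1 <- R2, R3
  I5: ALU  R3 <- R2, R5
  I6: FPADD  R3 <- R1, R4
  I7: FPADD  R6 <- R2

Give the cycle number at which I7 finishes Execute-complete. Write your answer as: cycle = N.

I1 -> (1, 2, 7, 8)
I2 -> (2, 3, 4, 5)
I3 -> (3, 4, 7, 8)
I4 -> (9, 10, 13, 14)  // struct: FPADD busy until I3 writes@8
I5 -> (10, 11, 12, 13)
I6 -> (15, 16, 19, 20)  // struct: FPADD busy until I4 writes@14
I7 -> (21, 22, 25, 26)  // struct: FPADD busy until I6 writes@20

cycle = 25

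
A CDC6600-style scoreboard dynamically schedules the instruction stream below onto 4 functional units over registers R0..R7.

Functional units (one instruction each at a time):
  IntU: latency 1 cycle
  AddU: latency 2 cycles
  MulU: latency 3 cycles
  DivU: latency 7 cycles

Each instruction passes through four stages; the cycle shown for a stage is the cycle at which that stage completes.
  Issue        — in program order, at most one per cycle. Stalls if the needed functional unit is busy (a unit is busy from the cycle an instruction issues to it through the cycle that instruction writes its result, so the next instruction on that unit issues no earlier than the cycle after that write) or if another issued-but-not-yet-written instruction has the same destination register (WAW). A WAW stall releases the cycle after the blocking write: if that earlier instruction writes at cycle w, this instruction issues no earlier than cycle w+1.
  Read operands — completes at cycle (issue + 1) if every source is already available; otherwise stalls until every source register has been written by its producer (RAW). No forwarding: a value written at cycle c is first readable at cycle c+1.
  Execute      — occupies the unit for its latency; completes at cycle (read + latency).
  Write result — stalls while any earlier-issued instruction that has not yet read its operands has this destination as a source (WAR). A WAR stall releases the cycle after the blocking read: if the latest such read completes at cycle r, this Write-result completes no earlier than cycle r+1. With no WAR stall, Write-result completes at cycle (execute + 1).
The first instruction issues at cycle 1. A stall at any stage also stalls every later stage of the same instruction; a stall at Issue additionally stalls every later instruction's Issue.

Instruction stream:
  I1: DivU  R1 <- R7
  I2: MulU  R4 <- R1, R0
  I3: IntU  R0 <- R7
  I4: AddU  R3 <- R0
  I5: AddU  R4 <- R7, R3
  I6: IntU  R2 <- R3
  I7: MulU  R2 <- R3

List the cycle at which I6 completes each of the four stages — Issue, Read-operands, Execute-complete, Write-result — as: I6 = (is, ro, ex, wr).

[1] I1 dispatched to DivU
[2] I1 operands ready | I2 dispatched to MulU
[3] I3 dispatched to IntU
[4] I3 operands ready | I4 dispatched to AddU
[5] I3 complete
[9] I1 complete
[10] R1←I1
[11] I2 operands ready
[12] R0←I3
[13] I4 operands ready
[14] I2 complete
[15] R4←I2 | I4 complete
[16] R3←I4
[17] I5 dispatched to AddU
[18] I5 operands ready | I6 dispatched to IntU
[19] I6 operands ready
[20] I5 complete | I6 complete
[21] R4←I5 | R2←I6
[22] I7 dispatched to MulU
[23] I7 operands ready
[26] I7 complete
[27] R2←I7

I6 = (18, 19, 20, 21)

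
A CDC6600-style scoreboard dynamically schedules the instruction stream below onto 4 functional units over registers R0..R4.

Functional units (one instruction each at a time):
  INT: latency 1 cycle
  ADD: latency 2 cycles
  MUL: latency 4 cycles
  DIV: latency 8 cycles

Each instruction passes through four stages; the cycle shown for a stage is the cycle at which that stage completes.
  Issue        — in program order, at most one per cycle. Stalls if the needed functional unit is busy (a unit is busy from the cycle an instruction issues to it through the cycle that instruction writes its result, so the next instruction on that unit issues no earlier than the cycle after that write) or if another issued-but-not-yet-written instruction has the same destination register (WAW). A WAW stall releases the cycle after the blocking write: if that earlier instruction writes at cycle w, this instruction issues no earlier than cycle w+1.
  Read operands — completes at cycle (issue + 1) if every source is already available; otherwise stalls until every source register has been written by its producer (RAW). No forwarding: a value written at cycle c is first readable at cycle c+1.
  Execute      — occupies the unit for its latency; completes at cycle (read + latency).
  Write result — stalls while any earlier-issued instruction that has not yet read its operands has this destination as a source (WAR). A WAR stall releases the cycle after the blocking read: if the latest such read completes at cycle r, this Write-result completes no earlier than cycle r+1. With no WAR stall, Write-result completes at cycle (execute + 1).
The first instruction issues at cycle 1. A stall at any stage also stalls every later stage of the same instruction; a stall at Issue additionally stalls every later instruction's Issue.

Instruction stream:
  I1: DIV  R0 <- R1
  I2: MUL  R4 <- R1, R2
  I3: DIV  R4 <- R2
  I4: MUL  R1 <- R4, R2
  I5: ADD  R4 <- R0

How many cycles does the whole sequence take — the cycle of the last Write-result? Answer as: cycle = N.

cycle = 28

cycle 1: I1 issues→DIV
cycle 2: I1 reads | I2 issues→MUL
cycle 3: I2 reads
cycle 7: I2 exec-done
cycle 8: I2 writes R4
cycle 10: I1 exec-done
cycle 11: I1 writes R0
cycle 12: I3 issues→DIV
cycle 13: I3 reads | I4 issues→MUL
cycle 21: I3 exec-done
cycle 22: I3 writes R4
cycle 23: I4 reads | I5 issues→ADD
cycle 24: I5 reads
cycle 26: I5 exec-done
cycle 27: I4 exec-done | I5 writes R4
cycle 28: I4 writes R1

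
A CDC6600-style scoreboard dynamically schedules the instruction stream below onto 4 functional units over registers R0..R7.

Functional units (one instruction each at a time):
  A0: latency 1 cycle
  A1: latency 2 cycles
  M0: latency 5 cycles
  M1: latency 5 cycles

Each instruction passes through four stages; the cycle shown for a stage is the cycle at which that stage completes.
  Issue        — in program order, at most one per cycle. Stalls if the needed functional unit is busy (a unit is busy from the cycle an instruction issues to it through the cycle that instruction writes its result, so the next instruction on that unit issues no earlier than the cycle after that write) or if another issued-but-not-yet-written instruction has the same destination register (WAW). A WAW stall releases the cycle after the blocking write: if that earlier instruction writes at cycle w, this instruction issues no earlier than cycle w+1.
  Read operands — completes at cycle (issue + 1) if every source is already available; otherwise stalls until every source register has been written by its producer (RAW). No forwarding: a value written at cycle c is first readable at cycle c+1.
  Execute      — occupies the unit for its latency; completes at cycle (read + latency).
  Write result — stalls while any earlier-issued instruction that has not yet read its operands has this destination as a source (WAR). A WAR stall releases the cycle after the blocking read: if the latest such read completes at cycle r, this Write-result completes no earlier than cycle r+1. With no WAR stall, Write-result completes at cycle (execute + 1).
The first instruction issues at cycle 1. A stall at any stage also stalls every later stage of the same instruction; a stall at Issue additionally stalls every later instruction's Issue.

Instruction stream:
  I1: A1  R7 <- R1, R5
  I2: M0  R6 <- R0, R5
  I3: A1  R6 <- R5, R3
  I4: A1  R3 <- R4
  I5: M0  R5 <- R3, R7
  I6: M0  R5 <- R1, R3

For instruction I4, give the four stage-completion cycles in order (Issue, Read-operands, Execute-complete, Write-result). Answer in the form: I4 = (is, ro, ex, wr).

I1: IS=1 RO=2 EX=4 WR=5
I2: IS=2 RO=3 EX=8 WR=9
I3: IS=10 RO=11 EX=13 WR=14  [WAW R6: wait I2 write@9]
I4: IS=15 RO=16 EX=18 WR=19  [struct: A1 busy until I3 writes@14]
I5: IS=16 RO=20 EX=25 WR=26  [RAW R3: wait I4 write@19]
I6: IS=27 RO=28 EX=33 WR=34  [struct: M0 busy until I5 writes@26]

I4 = (15, 16, 18, 19)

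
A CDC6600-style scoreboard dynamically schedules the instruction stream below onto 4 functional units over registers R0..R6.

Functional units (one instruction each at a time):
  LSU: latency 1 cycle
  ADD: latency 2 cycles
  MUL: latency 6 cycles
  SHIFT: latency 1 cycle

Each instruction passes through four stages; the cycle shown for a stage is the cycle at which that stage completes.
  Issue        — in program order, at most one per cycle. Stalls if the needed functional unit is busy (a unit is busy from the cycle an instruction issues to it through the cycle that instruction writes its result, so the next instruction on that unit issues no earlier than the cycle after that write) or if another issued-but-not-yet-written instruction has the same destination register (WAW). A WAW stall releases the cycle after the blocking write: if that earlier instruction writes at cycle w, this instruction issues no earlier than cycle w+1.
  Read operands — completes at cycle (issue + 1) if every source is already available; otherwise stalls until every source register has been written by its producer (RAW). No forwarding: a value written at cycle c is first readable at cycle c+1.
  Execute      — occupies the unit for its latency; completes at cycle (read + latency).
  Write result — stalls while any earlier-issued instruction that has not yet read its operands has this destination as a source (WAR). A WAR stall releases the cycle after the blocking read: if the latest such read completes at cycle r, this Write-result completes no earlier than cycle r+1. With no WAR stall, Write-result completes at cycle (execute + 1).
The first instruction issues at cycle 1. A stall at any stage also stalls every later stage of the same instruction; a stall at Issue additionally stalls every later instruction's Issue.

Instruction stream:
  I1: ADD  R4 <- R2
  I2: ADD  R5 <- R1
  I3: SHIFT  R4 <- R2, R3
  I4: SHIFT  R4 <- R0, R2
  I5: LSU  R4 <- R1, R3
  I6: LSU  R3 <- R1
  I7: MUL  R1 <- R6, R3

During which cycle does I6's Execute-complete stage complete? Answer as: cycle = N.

I1 -> (1, 2, 4, 5)
I2 -> (6, 7, 9, 10)  // struct: ADD busy until I1 writes@5
I3 -> (7, 8, 9, 10)
I4 -> (11, 12, 13, 14)  // struct: SHIFT busy until I3 writes@10
I5 -> (15, 16, 17, 18)  // WAW R4: wait I4 write@14
I6 -> (19, 20, 21, 22)  // struct: LSU busy until I5 writes@18
I7 -> (20, 23, 29, 30)  // RAW R3: wait I6 write@22

cycle = 21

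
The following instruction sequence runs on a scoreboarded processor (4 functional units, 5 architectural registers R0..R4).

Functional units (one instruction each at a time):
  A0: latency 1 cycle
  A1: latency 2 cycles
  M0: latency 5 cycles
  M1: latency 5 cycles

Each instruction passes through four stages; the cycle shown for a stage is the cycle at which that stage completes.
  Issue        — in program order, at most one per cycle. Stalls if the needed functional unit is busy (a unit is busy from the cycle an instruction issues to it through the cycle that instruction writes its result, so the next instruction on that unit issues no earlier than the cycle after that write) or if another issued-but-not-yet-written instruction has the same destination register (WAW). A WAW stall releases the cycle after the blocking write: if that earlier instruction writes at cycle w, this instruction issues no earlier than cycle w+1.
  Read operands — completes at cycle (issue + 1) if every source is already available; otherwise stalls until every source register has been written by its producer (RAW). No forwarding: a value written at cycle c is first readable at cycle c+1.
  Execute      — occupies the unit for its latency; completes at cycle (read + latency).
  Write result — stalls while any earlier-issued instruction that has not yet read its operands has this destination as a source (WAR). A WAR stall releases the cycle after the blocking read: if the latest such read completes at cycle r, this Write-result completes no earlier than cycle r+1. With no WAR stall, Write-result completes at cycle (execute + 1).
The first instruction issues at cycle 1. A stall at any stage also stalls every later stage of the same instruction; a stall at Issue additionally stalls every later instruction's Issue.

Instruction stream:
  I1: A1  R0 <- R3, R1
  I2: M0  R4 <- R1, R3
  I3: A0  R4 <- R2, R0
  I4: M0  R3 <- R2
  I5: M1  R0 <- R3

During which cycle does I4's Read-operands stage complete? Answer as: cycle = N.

cycle = 12

1) issue 1, read 2, done 4, write 5
2) issue 2, read 3, done 8, write 9
3) issue 10, read 11, done 12, write 13  <WAW R4: wait I2 write@9>
4) issue 11, read 12, done 17, write 18
5) issue 12, read 19, done 24, write 25  <RAW R3: wait I4 write@18>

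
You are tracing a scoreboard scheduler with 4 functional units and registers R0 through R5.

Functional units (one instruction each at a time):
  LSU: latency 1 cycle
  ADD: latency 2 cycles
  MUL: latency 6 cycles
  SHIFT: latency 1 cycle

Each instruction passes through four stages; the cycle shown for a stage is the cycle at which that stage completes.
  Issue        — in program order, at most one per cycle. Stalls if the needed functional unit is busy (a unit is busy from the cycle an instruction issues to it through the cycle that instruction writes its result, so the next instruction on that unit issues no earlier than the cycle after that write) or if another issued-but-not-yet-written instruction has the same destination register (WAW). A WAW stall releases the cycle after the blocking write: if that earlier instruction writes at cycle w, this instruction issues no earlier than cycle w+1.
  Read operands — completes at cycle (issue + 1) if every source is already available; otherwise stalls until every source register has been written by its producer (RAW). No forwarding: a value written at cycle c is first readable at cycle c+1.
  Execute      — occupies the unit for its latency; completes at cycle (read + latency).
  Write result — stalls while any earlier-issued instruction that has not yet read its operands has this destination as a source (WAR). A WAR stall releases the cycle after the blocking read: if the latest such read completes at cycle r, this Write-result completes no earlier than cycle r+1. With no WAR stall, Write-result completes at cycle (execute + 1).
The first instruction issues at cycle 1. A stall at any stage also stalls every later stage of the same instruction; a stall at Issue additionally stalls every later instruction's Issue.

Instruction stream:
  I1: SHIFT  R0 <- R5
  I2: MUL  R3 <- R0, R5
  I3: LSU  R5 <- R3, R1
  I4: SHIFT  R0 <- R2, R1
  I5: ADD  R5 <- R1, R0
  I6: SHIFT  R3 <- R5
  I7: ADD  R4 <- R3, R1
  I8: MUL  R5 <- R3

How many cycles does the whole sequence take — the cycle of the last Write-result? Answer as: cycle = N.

cycle = 31

[I1] 1/2/3/4
[I2] 2/5/11/12  (RAW R0: wait I1 write@4)
[I3] 3/13/14/15  (RAW R3: wait I2 write@12)
[I4] 5/6/7/8  (struct: SHIFT busy until I1 writes@4)
[I5] 16/17/19/20  (WAW R5: wait I3 write@15)
[I6] 17/21/22/23  (RAW R5: wait I5 write@20)
[I7] 21/24/26/27  (struct: ADD busy until I5 writes@20; RAW R3: wait I6 write@23)
[I8] 22/24/30/31  (RAW R3: wait I6 write@23)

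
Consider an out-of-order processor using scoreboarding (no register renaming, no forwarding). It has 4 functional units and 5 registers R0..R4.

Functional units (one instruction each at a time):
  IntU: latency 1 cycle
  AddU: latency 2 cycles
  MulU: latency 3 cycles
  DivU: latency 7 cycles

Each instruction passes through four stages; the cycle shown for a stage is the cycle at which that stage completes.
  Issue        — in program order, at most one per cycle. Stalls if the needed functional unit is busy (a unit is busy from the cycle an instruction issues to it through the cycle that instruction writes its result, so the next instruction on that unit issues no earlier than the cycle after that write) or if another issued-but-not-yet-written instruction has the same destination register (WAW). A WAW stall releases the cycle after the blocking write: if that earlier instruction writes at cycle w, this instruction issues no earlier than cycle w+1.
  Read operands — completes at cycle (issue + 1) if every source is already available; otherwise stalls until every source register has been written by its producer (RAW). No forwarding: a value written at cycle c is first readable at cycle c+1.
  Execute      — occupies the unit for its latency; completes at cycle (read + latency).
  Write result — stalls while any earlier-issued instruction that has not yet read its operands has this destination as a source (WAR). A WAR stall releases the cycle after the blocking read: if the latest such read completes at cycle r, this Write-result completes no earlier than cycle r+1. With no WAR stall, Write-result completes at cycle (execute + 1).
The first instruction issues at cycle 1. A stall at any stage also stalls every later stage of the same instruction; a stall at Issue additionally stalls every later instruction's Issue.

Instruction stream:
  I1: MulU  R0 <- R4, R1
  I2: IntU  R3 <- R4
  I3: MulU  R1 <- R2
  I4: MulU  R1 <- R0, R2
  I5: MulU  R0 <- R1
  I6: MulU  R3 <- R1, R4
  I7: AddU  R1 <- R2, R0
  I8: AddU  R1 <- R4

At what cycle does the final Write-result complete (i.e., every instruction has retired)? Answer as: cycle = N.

cycle = 35

I1: IS=1 RO=2 EX=5 WR=6
I2: IS=2 RO=3 EX=4 WR=5
I3: IS=7 RO=8 EX=11 WR=12  [struct: MulU busy until I1 writes@6]
I4: IS=13 RO=14 EX=17 WR=18  [struct: MulU busy until I3 writes@12]
I5: IS=19 RO=20 EX=23 WR=24  [struct: MulU busy until I4 writes@18]
I6: IS=25 RO=26 EX=29 WR=30  [struct: MulU busy until I5 writes@24]
I7: IS=26 RO=27 EX=29 WR=30
I8: IS=31 RO=32 EX=34 WR=35  [struct: AddU busy until I7 writes@30]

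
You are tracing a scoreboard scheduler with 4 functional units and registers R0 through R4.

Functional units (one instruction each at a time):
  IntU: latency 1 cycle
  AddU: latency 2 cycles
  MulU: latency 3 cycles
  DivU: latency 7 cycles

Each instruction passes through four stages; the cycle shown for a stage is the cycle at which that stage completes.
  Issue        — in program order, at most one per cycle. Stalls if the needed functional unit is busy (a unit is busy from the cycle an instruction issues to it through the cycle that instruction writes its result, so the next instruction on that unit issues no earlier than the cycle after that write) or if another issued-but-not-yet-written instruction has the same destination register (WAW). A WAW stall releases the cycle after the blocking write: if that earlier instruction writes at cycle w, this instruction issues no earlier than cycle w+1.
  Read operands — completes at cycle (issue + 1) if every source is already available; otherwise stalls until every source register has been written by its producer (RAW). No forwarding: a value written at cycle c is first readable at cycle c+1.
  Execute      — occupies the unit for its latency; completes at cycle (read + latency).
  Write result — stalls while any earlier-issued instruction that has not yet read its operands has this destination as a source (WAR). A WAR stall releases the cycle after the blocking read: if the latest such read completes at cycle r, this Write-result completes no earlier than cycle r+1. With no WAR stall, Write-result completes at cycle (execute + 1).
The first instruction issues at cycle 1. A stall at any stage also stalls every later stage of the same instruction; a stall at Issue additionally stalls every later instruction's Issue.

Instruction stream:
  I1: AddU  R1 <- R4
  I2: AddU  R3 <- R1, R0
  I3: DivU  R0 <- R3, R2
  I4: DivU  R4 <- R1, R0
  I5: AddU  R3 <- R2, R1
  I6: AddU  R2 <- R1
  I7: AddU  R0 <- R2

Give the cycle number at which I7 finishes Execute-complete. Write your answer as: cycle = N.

cycle = 34

I1  is:1  ro:2  ex:4  wr:5
I2  is:6  ro:7  ex:9  wr:10  — struct: AddU busy until I1 writes@5
I3  is:7  ro:11  ex:18  wr:19  — RAW R3: wait I2 write@10
I4  is:20  ro:21  ex:28  wr:29  — struct: DivU busy until I3 writes@19
I5  is:21  ro:22  ex:24  wr:25
I6  is:26  ro:27  ex:29  wr:30  — struct: AddU busy until I5 writes@25
I7  is:31  ro:32  ex:34  wr:35  — struct: AddU busy until I6 writes@30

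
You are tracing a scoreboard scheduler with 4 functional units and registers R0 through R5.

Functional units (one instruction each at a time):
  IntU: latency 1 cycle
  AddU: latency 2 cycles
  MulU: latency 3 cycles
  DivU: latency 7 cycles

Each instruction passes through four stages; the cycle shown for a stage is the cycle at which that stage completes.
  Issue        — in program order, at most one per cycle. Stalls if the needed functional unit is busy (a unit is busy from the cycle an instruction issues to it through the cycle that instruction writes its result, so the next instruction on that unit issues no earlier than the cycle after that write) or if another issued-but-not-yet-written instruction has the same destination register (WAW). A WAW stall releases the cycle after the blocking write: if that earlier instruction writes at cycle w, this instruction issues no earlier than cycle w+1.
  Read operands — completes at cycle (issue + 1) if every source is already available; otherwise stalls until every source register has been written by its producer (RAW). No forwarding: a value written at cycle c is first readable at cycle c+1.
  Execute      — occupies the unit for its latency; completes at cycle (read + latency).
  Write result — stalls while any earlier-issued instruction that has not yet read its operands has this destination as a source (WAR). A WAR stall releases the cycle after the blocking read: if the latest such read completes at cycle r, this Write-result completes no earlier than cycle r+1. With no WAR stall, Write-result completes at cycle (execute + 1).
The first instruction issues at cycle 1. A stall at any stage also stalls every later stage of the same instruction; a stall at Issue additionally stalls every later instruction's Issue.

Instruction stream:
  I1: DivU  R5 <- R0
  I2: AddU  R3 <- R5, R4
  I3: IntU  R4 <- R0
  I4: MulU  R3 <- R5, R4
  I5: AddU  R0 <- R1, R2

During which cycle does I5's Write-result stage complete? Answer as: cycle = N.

I1 -> (1, 2, 9, 10)
I2 -> (2, 11, 13, 14)  // RAW R5: wait I1 write@10
I3 -> (3, 4, 5, 12)  // WAR R4: wait I2 read@11
I4 -> (15, 16, 19, 20)  // WAW R3: wait I2 write@14
I5 -> (16, 17, 19, 20)

cycle = 20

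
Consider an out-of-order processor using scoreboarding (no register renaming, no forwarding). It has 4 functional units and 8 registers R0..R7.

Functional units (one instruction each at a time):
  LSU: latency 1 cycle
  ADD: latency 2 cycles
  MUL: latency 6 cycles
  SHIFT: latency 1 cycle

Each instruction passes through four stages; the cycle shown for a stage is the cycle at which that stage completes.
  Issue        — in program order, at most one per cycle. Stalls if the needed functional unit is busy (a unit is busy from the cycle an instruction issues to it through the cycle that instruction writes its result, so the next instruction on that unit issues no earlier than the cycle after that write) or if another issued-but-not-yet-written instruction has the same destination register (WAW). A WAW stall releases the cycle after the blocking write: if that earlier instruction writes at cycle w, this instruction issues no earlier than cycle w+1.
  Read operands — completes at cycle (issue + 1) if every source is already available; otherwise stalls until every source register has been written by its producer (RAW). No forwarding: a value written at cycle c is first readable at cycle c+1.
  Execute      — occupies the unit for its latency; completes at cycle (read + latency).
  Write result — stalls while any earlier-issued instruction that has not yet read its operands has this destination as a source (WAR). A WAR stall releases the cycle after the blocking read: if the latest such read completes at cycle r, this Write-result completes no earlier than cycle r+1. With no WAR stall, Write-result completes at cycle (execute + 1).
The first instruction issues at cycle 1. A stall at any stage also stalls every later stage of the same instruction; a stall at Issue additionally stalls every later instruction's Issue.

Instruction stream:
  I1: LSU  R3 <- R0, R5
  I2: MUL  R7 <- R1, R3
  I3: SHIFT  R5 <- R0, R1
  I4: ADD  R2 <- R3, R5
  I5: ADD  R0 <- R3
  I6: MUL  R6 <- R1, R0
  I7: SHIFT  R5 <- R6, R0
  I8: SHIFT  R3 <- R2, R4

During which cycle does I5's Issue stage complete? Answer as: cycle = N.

I1  is:1  ro:2  ex:3  wr:4
I2  is:2  ro:5  ex:11  wr:12  — RAW R3: wait I1 write@4
I3  is:3  ro:4  ex:5  wr:6
I4  is:4  ro:7  ex:9  wr:10  — RAW R5: wait I3 write@6
I5  is:11  ro:12  ex:14  wr:15  — struct: ADD busy until I4 writes@10
I6  is:13  ro:16  ex:22  wr:23  — struct: MUL busy until I2 writes@12, RAW R0: wait I5 write@15
I7  is:14  ro:24  ex:25  wr:26  — RAW R6: wait I6 write@23
I8  is:27  ro:28  ex:29  wr:30  — struct: SHIFT busy until I7 writes@26

cycle = 11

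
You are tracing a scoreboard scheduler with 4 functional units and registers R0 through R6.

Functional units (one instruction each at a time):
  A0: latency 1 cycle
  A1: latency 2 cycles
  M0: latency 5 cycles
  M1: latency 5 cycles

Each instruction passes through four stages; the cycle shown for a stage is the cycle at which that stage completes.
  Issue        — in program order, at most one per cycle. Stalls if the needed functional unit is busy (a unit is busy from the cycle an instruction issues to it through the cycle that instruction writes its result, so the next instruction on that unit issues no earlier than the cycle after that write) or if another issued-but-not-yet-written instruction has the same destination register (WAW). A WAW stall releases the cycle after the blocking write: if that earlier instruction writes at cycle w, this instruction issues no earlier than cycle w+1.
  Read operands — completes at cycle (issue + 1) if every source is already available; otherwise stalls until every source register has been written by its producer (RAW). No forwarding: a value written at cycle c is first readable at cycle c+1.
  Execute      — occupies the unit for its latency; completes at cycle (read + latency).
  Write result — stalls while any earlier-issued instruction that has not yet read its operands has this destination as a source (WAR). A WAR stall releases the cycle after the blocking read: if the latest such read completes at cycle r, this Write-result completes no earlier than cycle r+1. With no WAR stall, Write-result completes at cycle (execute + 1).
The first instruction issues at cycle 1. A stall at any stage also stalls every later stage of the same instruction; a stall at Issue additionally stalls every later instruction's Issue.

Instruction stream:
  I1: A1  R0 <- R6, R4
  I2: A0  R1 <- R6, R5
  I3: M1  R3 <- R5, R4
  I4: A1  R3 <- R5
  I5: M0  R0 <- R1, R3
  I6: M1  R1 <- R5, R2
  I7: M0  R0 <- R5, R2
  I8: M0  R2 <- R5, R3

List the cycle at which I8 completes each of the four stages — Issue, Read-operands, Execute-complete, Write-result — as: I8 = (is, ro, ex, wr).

c1: I1 issues→A1
c2: I1 reads; I2 issues→A0
c3: I2 reads; I3 issues→M1
c4: I1 exec-done; I2 exec-done; I3 reads
c5: I1 writes R0; I2 writes R1
c9: I3 exec-done
c10: I3 writes R3
c11: I4 issues→A1
c12: I4 reads; I5 issues→M0
c13: I6 issues→M1
c14: I4 exec-done; I6 reads
c15: I4 writes R3
c16: I5 reads
c19: I6 exec-done
c20: I6 writes R1
c21: I5 exec-done
c22: I5 writes R0
c23: I7 issues→M0
c24: I7 reads
c29: I7 exec-done
c30: I7 writes R0
c31: I8 issues→M0
c32: I8 reads
c37: I8 exec-done
c38: I8 writes R2

I8 = (31, 32, 37, 38)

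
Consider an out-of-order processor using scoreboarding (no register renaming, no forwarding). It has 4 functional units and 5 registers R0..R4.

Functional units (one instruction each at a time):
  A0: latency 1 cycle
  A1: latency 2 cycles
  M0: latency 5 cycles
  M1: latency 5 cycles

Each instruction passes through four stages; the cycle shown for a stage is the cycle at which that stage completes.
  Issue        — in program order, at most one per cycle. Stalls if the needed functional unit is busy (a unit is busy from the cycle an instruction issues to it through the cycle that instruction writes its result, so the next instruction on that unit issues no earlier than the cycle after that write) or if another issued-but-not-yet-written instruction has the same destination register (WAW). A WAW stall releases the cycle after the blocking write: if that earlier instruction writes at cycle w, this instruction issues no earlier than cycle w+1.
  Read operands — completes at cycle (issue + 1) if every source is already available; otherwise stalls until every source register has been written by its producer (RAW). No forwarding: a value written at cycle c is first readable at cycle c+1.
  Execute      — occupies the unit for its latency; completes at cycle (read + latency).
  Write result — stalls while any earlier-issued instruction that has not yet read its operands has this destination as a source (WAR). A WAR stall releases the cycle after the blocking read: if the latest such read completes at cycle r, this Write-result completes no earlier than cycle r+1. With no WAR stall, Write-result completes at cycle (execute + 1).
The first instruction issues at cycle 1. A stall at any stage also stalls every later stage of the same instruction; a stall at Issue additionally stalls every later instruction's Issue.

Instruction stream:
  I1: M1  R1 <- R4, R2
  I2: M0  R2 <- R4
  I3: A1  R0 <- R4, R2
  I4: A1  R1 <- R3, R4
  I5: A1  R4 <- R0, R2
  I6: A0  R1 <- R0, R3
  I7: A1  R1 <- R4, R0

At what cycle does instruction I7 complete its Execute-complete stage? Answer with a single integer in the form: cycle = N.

cycle = 27

I1: IS=1 RO=2 EX=7 WR=8
I2: IS=2 RO=3 EX=8 WR=9
I3: IS=3 RO=10 EX=12 WR=13  [RAW R2: wait I2 write@9]
I4: IS=14 RO=15 EX=17 WR=18  [struct: A1 busy until I3 writes@13]
I5: IS=19 RO=20 EX=22 WR=23  [struct: A1 busy until I4 writes@18]
I6: IS=20 RO=21 EX=22 WR=23
I7: IS=24 RO=25 EX=27 WR=28  [WAW R1: wait I6 write@23]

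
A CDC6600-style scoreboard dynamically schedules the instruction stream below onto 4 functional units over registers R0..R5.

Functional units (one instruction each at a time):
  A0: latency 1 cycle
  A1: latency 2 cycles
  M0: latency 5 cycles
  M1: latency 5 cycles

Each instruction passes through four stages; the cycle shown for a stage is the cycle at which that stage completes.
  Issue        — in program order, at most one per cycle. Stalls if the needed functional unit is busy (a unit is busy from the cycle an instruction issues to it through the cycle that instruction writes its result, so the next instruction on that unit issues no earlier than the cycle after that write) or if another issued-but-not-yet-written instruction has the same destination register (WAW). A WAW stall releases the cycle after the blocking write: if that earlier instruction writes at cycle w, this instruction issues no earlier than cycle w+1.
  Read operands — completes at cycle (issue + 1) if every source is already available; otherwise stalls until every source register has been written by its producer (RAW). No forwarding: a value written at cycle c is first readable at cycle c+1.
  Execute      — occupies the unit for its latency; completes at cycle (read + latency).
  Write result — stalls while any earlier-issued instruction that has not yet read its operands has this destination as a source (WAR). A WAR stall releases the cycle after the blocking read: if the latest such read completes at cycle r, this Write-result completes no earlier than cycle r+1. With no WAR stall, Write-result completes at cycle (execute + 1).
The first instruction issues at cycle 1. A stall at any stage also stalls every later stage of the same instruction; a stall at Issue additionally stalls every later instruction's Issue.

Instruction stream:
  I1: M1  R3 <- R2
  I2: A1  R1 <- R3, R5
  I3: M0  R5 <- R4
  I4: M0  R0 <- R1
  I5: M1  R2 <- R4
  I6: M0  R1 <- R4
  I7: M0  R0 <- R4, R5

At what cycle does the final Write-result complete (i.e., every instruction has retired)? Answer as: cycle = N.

cycle = 35

  I1 | 1 | 2 | 7 | 8
  I2 | 2 | 9 | 11 | 12   RAW R3: wait I1 write@8
  I3 | 3 | 4 | 9 | 10
  I4 | 11 | 13 | 18 | 19   struct: M0 busy until I3 writes@10 · RAW R1: wait I2 write@12
  I5 | 12 | 13 | 18 | 19
  I6 | 20 | 21 | 26 | 27   struct: M0 busy until I4 writes@19
  I7 | 28 | 29 | 34 | 35   struct: M0 busy until I6 writes@27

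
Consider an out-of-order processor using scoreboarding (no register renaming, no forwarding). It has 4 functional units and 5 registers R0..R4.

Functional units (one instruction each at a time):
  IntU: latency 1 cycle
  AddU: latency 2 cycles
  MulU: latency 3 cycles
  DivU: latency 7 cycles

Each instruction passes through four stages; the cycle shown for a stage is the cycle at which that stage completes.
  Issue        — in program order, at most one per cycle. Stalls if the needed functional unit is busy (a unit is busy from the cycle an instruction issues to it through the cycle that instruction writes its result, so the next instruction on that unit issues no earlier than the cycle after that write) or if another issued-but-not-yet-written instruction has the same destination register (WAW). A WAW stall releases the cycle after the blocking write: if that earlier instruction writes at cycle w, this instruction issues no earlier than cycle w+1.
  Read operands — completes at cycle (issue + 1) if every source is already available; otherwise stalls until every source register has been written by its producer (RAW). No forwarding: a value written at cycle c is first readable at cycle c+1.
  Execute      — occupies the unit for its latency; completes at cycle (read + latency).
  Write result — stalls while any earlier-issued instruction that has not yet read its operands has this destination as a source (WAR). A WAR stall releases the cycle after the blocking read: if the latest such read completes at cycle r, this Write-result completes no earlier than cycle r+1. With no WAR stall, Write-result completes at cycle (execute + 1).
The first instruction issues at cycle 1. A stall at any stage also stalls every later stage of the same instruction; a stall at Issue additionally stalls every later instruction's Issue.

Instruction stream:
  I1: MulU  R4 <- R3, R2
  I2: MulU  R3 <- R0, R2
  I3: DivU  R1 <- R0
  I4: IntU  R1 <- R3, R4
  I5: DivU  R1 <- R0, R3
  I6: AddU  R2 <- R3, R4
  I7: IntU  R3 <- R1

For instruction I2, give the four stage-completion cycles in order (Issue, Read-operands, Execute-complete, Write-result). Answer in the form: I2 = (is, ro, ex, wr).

I2 = (7, 8, 11, 12)

  I1 | 1 | 2 | 5 | 6
  I2 | 7 | 8 | 11 | 12   struct: MulU busy until I1 writes@6
  I3 | 8 | 9 | 16 | 17
  I4 | 18 | 19 | 20 | 21   WAW R1: wait I3 write@17
  I5 | 22 | 23 | 30 | 31   WAW R1: wait I4 write@21
  I6 | 23 | 24 | 26 | 27
  I7 | 24 | 32 | 33 | 34   RAW R1: wait I5 write@31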